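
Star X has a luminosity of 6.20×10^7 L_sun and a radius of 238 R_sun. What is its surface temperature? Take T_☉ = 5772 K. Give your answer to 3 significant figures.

3.32×10^4 K

T/T_☉ = (L/L_☉)^(1/4) / (R/R_☉)^(1/2)
T = 5772 × (6.20×10^7)^(1/4) / √(238) = 5772 × 88.74 / 15.43 = 3.320×10^4 K.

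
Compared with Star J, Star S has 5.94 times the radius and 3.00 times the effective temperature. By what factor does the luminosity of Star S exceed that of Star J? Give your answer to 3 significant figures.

From the Stefan–Boltzmann law, L ∝ R²T⁴, so
L_S/L_J = (R_S/R_J)² (T_S/T_J)⁴ = (5.94)² × (3.00)⁴ = 35.28 × 81.00 = 2858.

2.86×10^3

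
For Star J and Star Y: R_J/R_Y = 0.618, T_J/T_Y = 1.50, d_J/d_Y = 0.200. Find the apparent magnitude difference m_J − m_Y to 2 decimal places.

-4.21

L_J/L_Y = (0.618)²(1.50)⁴ = 1.933.
F_J/F_Y = (L_J/L_Y)/(d_J/d_Y)² = 1.933/0.04000 = 48.34.
m_J − m_Y = −2.5 log₁₀(48.34) = -4.21.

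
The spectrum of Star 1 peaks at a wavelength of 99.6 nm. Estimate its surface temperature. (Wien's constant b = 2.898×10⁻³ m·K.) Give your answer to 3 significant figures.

2.91×10^4 K

T = b/λ_max = 2.898×10⁻³ / (99.6×10⁻⁹) = 2.910×10^4 K.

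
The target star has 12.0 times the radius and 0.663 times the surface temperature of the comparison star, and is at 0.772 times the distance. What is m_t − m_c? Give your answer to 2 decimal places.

-4.17

L_t/L_c = (12.0)²(0.663)⁴ = 27.82.
F_t/F_c = (L_t/L_c)/(d_t/d_c)² = 27.82/0.5960 = 46.69.
m_t − m_c = −2.5 log₁₀(46.69) = -4.17.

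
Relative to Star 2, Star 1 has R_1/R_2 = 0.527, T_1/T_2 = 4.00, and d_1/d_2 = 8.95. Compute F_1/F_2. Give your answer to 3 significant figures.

L_1/L_2 = (R_1/R_2)²(T_1/T_2)⁴ = (0.527)² × (4.00)⁴ = 71.10.
F_1/F_2 = (L_1/L_2)/(d_1/d_2)² = 71.10 / (8.95)² = 0.8876.

0.888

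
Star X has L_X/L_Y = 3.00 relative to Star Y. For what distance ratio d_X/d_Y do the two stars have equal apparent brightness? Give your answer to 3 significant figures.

Equal flux requires L_X/d_X² = L_Y/d_Y², so d_X/d_Y = √(L_X/L_Y)
= √(3.00) = 1.732.

1.73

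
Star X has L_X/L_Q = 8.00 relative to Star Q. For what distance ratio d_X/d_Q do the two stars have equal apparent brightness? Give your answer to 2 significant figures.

Equal flux requires L_X/d_X² = L_Q/d_Q², so d_X/d_Q = √(L_X/L_Q)
= √(8.00) = 2.828.

2.8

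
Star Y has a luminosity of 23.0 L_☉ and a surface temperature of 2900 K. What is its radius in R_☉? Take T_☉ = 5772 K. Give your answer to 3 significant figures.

R/R_☉ = √(L/L_☉) / (T/T_☉)² = √(23.0) / (0.5024)²
       = 4.796 / 0.2524 = 19.00.

19.0 R_☉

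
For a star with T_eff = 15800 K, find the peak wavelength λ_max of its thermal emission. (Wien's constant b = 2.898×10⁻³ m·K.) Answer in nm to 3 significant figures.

183 nm

λ_max = b/T = 2.898×10⁻³ / 15800 = 1.83×10^-7 m = 183.4 nm.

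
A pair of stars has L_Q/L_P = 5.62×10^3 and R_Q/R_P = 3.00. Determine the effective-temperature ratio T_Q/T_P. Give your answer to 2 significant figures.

L ∝ R²T⁴ gives T ∝ (L/R²)^(1/4), so
T_Q/T_P = (5.62×10^3 / 3.00²)^(1/4) = (624.4)^(1/4) = 4.999.

5.0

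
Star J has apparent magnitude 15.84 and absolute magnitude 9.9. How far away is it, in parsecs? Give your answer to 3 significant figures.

154 pc

m − M = 5 log₁₀(d/10 pc)
15.84 − (9.9) = 5.94 = 5 log₁₀(d/10)
d = 10 × 10^(5.94/5) = 10 × 10^1.188 = 154.2 pc.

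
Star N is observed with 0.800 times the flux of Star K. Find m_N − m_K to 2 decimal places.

m_N − m_K = −2.5 log₁₀(F_N/F_K) = −2.5 log₁₀(0.800) = −2.5 × (-0.097) = 0.242.

0.24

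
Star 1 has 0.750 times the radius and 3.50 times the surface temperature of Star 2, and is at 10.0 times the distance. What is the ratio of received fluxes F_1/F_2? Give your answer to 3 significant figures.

L_1/L_2 = (R_1/R_2)²(T_1/T_2)⁴ = (0.750)² × (3.50)⁴ = 84.41.
F_1/F_2 = (L_1/L_2)/(d_1/d_2)² = 84.41 / (10.0)² = 0.8441.

0.844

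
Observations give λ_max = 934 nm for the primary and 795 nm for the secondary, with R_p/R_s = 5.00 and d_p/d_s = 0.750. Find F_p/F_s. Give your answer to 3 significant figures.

23.3

Wien's law: T_p/T_s = λ_s/λ_p = 795/934 = 0.8512.
L_p/L_s = (R_p/R_s)²(T_p/T_s)⁴ = (5.00)²(0.8512)⁴ = 13.12.
F_p/F_s = (L_p/L_s)/(d_p/d_s)² = 13.12/(0.750)² = 23.33.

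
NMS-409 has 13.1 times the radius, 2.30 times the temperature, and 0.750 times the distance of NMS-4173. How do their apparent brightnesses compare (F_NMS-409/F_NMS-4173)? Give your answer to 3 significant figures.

L_NMS-409/L_NMS-4173 = (R_NMS-409/R_NMS-4173)²(T_NMS-409/T_NMS-4173)⁴ = (13.1)² × (2.30)⁴ = 4802.
F_NMS-409/F_NMS-4173 = (L_NMS-409/L_NMS-4173)/(d_NMS-409/d_NMS-4173)² = 4802 / (0.750)² = 8538.

8.54×10^3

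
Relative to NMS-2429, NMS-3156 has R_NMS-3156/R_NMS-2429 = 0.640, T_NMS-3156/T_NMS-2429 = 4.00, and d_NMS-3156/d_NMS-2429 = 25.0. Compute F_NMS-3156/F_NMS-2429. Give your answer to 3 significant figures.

0.168

L_NMS-3156/L_NMS-2429 = (R_NMS-3156/R_NMS-2429)²(T_NMS-3156/T_NMS-2429)⁴ = (0.640)² × (4.00)⁴ = 104.9.
F_NMS-3156/F_NMS-2429 = (L_NMS-3156/L_NMS-2429)/(d_NMS-3156/d_NMS-2429)² = 104.9 / (25.0)² = 0.1678.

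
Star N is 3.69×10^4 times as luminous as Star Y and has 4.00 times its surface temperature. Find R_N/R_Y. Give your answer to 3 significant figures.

L ∝ R²T⁴ gives R ∝ √L / T², so
R_N/R_Y = √(3.69×10^4) / (4.00)² = 192.1 / 16.00 = 12.01.

12.0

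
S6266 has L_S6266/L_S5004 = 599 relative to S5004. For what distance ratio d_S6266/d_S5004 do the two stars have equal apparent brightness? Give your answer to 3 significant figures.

24.5

Equal flux requires L_S6266/d_S6266² = L_S5004/d_S5004², so d_S6266/d_S5004 = √(L_S6266/L_S5004)
= √(599) = 24.47.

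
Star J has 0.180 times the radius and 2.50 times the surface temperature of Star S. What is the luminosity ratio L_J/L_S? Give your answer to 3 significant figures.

From the Stefan–Boltzmann law, L ∝ R²T⁴, so
L_J/L_S = (R_J/R_S)² (T_J/T_S)⁴ = (0.180)² × (2.50)⁴ = 0.03240 × 39.06 = 1.266.

1.27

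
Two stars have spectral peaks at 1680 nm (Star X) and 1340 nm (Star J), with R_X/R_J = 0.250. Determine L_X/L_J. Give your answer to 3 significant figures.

0.0253

Wien's law gives T ∝ 1/λ_max, so T_X/T_J = λ_J/λ_X = 1340/1680 = 0.7976.
Then L ∝ R²T⁴ gives L_X/L_J = (0.250)² × (0.7976)⁴ = 0.06250 × 0.4047 = 0.02530.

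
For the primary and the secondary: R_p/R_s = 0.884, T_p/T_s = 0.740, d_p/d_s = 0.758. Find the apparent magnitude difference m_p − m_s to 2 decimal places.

L_p/L_s = (0.884)²(0.740)⁴ = 0.2343.
F_p/F_s = (L_p/L_s)/(d_p/d_s)² = 0.2343/0.5746 = 0.4078.
m_p − m_s = −2.5 log₁₀(0.4078) = 0.97.

0.97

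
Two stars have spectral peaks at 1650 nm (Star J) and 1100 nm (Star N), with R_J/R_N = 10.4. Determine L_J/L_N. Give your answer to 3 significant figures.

Wien's law gives T ∝ 1/λ_max, so T_J/T_N = λ_N/λ_J = 1100/1650 = 0.6667.
Then L ∝ R²T⁴ gives L_J/L_N = (10.4)² × (0.6667)⁴ = 108.2 × 0.1975 = 21.36.

21.4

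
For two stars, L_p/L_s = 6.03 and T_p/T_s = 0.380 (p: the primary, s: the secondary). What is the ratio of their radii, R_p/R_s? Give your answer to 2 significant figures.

L ∝ R²T⁴ gives R ∝ √L / T², so
R_p/R_s = √(6.03) / (0.380)² = 2.456 / 0.1444 = 17.01.

17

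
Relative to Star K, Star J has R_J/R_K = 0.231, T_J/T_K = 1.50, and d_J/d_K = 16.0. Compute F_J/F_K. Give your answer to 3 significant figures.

0.00106

L_J/L_K = (R_J/R_K)²(T_J/T_K)⁴ = (0.231)² × (1.50)⁴ = 0.2701.
F_J/F_K = (L_J/L_K)/(d_J/d_K)² = 0.2701 / (16.0)² = 0.001055.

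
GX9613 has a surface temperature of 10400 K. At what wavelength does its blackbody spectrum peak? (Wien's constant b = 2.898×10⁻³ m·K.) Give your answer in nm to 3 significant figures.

279 nm

λ_max = b/T = 2.898×10⁻³ / 10400 = 2.79×10^-7 m = 278.7 nm.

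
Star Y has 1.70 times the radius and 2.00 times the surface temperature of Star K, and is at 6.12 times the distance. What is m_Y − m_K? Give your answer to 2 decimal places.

-0.23

L_Y/L_K = (1.70)²(2.00)⁴ = 46.24.
F_Y/F_K = (L_Y/L_K)/(d_Y/d_K)² = 46.24/37.45 = 1.235.
m_Y − m_K = −2.5 log₁₀(1.235) = -0.23.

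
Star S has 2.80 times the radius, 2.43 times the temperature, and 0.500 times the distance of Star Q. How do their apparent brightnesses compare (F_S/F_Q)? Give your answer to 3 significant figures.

1.09×10^3

L_S/L_Q = (R_S/R_Q)²(T_S/T_Q)⁴ = (2.80)² × (2.43)⁴ = 273.4.
F_S/F_Q = (L_S/L_Q)/(d_S/d_Q)² = 273.4 / (0.500)² = 1093.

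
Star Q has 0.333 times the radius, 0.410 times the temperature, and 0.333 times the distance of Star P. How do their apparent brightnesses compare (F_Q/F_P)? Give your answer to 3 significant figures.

L_Q/L_P = (R_Q/R_P)²(T_Q/T_P)⁴ = (0.333)² × (0.410)⁴ = 0.003133.
F_Q/F_P = (L_Q/L_P)/(d_Q/d_P)² = 0.003133 / (0.333)² = 0.02826.

0.0283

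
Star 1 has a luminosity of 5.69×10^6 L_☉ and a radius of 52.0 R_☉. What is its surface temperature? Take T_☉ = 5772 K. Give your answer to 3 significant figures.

T/T_☉ = (L/L_☉)^(1/4) / (R/R_☉)^(1/2)
T = 5772 × (5.69×10^6)^(1/4) / √(52.0) = 5772 × 48.84 / 7.211 = 3.909×10^4 K.

3.91×10^4 K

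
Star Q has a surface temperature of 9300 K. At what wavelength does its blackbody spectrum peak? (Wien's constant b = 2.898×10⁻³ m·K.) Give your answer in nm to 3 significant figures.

λ_max = b/T = 2.898×10⁻³ / 9300 = 3.12×10^-7 m = 311.6 nm.

312 nm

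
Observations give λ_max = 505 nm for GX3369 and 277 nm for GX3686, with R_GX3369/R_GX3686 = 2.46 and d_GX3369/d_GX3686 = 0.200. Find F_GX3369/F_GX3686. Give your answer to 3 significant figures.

13.7

Wien's law: T_GX3369/T_GX3686 = λ_GX3686/λ_GX3369 = 277/505 = 0.5485.
L_GX3369/L_GX3686 = (R_GX3369/R_GX3686)²(T_GX3369/T_GX3686)⁴ = (2.46)²(0.5485)⁴ = 0.5478.
F_GX3369/F_GX3686 = (L_GX3369/L_GX3686)/(d_GX3369/d_GX3686)² = 0.5478/(0.200)² = 13.70.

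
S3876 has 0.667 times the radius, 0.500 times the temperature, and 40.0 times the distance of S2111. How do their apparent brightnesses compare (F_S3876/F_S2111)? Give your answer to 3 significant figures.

L_S3876/L_S2111 = (R_S3876/R_S2111)²(T_S3876/T_S2111)⁴ = (0.667)² × (0.500)⁴ = 0.02781.
F_S3876/F_S2111 = (L_S3876/L_S2111)/(d_S3876/d_S2111)² = 0.02781 / (40.0)² = 1.738×10^-5.

1.74×10^-5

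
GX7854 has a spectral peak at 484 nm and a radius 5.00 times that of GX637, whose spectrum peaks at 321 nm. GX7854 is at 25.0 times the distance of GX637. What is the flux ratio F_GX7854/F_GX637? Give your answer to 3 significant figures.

0.00774

Wien's law: T_GX7854/T_GX637 = λ_GX637/λ_GX7854 = 321/484 = 0.6632.
L_GX7854/L_GX637 = (R_GX7854/R_GX637)²(T_GX7854/T_GX637)⁴ = (5.00)²(0.6632)⁴ = 4.837.
F_GX7854/F_GX637 = (L_GX7854/L_GX637)/(d_GX7854/d_GX637)² = 4.837/(25.0)² = 0.007739.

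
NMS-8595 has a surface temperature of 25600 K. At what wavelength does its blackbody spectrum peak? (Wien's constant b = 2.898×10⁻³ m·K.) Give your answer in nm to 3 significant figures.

λ_max = b/T = 2.898×10⁻³ / 25600 = 1.13×10^-7 m = 113.2 nm.

113 nm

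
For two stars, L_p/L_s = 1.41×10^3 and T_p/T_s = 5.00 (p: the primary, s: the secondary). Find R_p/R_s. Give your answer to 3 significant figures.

L ∝ R²T⁴ gives R ∝ √L / T², so
R_p/R_s = √(1.41×10^3) / (5.00)² = 37.55 / 25.00 = 1.502.

1.50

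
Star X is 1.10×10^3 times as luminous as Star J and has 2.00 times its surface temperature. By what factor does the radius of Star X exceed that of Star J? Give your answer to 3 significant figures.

L ∝ R²T⁴ gives R ∝ √L / T², so
R_X/R_J = √(1.10×10^3) / (2.00)² = 33.17 / 4.000 = 8.292.

8.29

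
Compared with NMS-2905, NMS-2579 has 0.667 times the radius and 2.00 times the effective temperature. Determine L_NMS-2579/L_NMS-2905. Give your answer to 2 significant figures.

7.1

From the Stefan–Boltzmann law, L ∝ R²T⁴, so
L_NMS-2579/L_NMS-2905 = (R_NMS-2579/R_NMS-2905)² (T_NMS-2579/T_NMS-2905)⁴ = (0.667)² × (2.00)⁴ = 0.4449 × 16.00 = 7.118.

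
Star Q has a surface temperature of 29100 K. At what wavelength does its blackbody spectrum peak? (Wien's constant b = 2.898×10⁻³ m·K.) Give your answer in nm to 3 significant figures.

99.6 nm

λ_max = b/T = 2.898×10⁻³ / 29100 = 9.96×10^-8 m = 99.59 nm.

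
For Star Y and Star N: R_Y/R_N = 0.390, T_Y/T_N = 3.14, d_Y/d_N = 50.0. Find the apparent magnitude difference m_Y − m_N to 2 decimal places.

5.57

L_Y/L_N = (0.390)²(3.14)⁴ = 14.79.
F_Y/F_N = (L_Y/L_N)/(d_Y/d_N)² = 14.79/2500 = 0.005914.
m_Y − m_N = −2.5 log₁₀(0.005914) = 5.57.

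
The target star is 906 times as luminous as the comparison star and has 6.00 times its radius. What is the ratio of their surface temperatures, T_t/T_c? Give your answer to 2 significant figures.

L ∝ R²T⁴ gives T ∝ (L/R²)^(1/4), so
T_t/T_c = (906 / 6.00²)^(1/4) = (25.17)^(1/4) = 2.240.

2.2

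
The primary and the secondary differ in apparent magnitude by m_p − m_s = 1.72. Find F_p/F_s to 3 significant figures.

0.205

F_p/F_s = 10^(−(m_p − m_s)/2.5) = 10^(-1.72/2.5) = 10^-0.688 = 0.2051.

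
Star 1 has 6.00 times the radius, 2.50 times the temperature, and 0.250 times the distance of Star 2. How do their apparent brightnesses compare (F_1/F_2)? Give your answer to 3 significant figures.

L_1/L_2 = (R_1/R_2)²(T_1/T_2)⁴ = (6.00)² × (2.50)⁴ = 1406.
F_1/F_2 = (L_1/L_2)/(d_1/d_2)² = 1406 / (0.250)² = 2.250×10^4.

2.25×10^4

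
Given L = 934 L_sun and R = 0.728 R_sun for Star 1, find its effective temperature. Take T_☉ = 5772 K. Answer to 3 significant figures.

3.74×10^4 K

T/T_☉ = (L/L_☉)^(1/4) / (R/R_☉)^(1/2)
T = 5772 × (934)^(1/4) / √(0.728) = 5772 × 5.528 / 0.8532 = 3.740×10^4 K.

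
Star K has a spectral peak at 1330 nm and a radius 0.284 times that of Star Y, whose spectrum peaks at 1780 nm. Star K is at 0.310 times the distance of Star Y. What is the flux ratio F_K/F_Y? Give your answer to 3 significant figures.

Wien's law: T_K/T_Y = λ_Y/λ_K = 1780/1330 = 1.338.
L_K/L_Y = (R_K/R_Y)²(T_K/T_Y)⁴ = (0.284)²(1.338)⁴ = 0.2588.
F_K/F_Y = (L_K/L_Y)/(d_K/d_Y)² = 0.2588/(0.310)² = 2.693.

2.69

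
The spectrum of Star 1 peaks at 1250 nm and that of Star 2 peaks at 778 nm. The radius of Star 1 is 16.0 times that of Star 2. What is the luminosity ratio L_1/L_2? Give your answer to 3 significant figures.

Wien's law gives T ∝ 1/λ_max, so T_1/T_2 = λ_2/λ_1 = 778/1250 = 0.6224.
Then L ∝ R²T⁴ gives L_1/L_2 = (16.0)² × (0.6224)⁴ = 256.0 × 0.1501 = 38.42.

38.4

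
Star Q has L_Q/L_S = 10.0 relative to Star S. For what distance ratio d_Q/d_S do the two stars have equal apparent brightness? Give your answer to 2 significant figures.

3.2

Equal flux requires L_Q/d_Q² = L_S/d_S², so d_Q/d_S = √(L_Q/L_S)
= √(10.0) = 3.162.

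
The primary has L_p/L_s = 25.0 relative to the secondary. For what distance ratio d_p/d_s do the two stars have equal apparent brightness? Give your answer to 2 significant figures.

Equal flux requires L_p/d_p² = L_s/d_s², so d_p/d_s = √(L_p/L_s)
= √(25.0) = 5.000.

5.0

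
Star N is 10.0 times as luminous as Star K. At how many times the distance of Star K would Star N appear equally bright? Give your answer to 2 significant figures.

Equal flux requires L_N/d_N² = L_K/d_K², so d_N/d_K = √(L_N/L_K)
= √(10.0) = 3.162.

3.2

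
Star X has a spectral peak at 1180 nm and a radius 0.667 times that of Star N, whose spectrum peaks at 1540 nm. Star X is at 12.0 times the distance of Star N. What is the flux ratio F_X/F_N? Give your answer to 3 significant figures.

Wien's law: T_X/T_N = λ_N/λ_X = 1540/1180 = 1.305.
L_X/L_N = (R_X/R_N)²(T_X/T_N)⁴ = (0.667)²(1.305)⁴ = 1.291.
F_X/F_N = (L_X/L_N)/(d_X/d_N)² = 1.291/(12.0)² = 0.008963.

0.00896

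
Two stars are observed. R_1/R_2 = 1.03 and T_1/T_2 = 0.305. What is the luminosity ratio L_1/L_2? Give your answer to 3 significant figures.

0.00918

From the Stefan–Boltzmann law, L ∝ R²T⁴, so
L_1/L_2 = (R_1/R_2)² (T_1/T_2)⁴ = (1.03)² × (0.305)⁴ = 1.061 × 0.008654 = 0.009181.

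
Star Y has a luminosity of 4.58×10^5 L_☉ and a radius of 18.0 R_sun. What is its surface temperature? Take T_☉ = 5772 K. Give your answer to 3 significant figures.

T/T_☉ = (L/L_☉)^(1/4) / (R/R_☉)^(1/2)
T = 5772 × (4.58×10^5)^(1/4) / √(18.0) = 5772 × 26.01 / 4.243 = 3.539×10^4 K.

3.54×10^4 K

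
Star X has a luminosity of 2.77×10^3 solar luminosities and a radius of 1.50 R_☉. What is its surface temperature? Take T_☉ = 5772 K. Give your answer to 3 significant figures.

T/T_☉ = (L/L_☉)^(1/4) / (R/R_☉)^(1/2)
T = 5772 × (2.77×10^3)^(1/4) / √(1.50) = 5772 × 7.255 / 1.225 = 3.419×10^4 K.

3.42×10^4 K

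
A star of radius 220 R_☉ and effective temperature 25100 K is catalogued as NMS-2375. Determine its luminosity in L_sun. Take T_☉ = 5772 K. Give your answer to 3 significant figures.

L/L_☉ = (R/R_☉)² (T/T_☉)⁴ = (220)² × (25100/5772)⁴
       = 4.840×10^4 × (4.349)⁴ = 4.840×10^4 × 357.6 = 1.731×10^7.

1.73×10^7 L_sun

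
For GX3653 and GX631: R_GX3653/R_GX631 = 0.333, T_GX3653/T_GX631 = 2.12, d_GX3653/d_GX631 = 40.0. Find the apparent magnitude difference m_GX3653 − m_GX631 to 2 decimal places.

7.13

L_GX3653/L_GX631 = (0.333)²(2.12)⁴ = 2.240.
F_GX3653/F_GX631 = (L_GX3653/L_GX631)/(d_GX3653/d_GX631)² = 2.240/1600 = 0.001400.
m_GX3653 − m_GX631 = −2.5 log₁₀(0.001400) = 7.13.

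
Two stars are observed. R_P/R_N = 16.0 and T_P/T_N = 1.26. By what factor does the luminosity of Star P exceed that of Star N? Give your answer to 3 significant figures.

From the Stefan–Boltzmann law, L ∝ R²T⁴, so
L_P/L_N = (R_P/R_N)² (T_P/T_N)⁴ = (16.0)² × (1.26)⁴ = 256.0 × 2.520 = 645.2.

645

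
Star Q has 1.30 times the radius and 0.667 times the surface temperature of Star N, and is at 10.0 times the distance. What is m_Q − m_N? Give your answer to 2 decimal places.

6.19

L_Q/L_N = (1.30)²(0.667)⁴ = 0.3345.
F_Q/F_N = (L_Q/L_N)/(d_Q/d_N)² = 0.3345/100.0 = 0.003345.
m_Q − m_N = −2.5 log₁₀(0.003345) = 6.19.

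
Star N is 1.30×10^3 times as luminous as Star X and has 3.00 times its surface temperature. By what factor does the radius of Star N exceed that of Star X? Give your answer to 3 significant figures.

L ∝ R²T⁴ gives R ∝ √L / T², so
R_N/R_X = √(1.30×10^3) / (3.00)² = 36.06 / 9.000 = 4.006.

4.01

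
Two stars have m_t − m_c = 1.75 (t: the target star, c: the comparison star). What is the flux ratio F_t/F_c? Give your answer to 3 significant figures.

F_t/F_c = 10^(−(m_t − m_c)/2.5) = 10^(-1.75/2.5) = 10^-0.700 = 0.1995.

0.200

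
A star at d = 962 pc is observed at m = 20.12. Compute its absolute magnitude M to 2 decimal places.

M = m − 5 log₁₀(d/10 pc) = 20.12 − 5 log₁₀(962/10)
  = 20.12 − 5 × 1.983 = 20.12 − 9.92 = 10.20.

10.20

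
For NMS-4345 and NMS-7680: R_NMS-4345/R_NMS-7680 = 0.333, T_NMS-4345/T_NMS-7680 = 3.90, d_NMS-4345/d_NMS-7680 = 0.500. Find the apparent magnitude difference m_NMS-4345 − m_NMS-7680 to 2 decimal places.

L_NMS-4345/L_NMS-7680 = (0.333)²(3.90)⁴ = 25.65.
F_NMS-4345/F_NMS-7680 = (L_NMS-4345/L_NMS-7680)/(d_NMS-4345/d_NMS-7680)² = 25.65/0.2500 = 102.6.
m_NMS-4345 − m_NMS-7680 = −2.5 log₁₀(102.6) = -5.03.

-5.03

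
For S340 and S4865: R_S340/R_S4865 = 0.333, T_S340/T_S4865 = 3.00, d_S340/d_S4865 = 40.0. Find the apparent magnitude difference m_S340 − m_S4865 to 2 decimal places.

5.63

L_S340/L_S4865 = (0.333)²(3.00)⁴ = 8.982.
F_S340/F_S4865 = (L_S340/L_S4865)/(d_S340/d_S4865)² = 8.982/1600 = 0.005614.
m_S340 − m_S4865 = −2.5 log₁₀(0.005614) = 5.63.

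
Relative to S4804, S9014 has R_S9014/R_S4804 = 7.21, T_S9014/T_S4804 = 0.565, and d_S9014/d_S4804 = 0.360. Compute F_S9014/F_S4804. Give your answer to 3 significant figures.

L_S9014/L_S4804 = (R_S9014/R_S4804)²(T_S9014/T_S4804)⁴ = (7.21)² × (0.565)⁴ = 5.297.
F_S9014/F_S4804 = (L_S9014/L_S4804)/(d_S9014/d_S4804)² = 5.297 / (0.360)² = 40.88.

40.9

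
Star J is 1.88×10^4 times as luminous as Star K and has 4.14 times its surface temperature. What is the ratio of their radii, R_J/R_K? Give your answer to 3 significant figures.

L ∝ R²T⁴ gives R ∝ √L / T², so
R_J/R_K = √(1.88×10^4) / (4.14)² = 137.1 / 17.14 = 8.000.

8.00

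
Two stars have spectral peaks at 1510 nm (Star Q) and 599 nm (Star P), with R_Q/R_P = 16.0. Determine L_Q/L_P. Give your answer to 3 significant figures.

6.34

Wien's law gives T ∝ 1/λ_max, so T_Q/T_P = λ_P/λ_Q = 599/1510 = 0.3967.
Then L ∝ R²T⁴ gives L_Q/L_P = (16.0)² × (0.3967)⁴ = 256.0 × 0.02476 = 6.339.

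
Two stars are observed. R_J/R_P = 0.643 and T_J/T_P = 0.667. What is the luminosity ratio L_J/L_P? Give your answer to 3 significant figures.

From the Stefan–Boltzmann law, L ∝ R²T⁴, so
L_J/L_P = (R_J/R_P)² (T_J/T_P)⁴ = (0.643)² × (0.667)⁴ = 0.4134 × 0.1979 = 0.08183.

0.0818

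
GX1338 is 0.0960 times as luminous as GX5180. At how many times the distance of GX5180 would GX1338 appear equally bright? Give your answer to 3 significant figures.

Equal flux requires L_GX1338/d_GX1338² = L_GX5180/d_GX5180², so d_GX1338/d_GX5180 = √(L_GX1338/L_GX5180)
= √(0.0960) = 0.3098.

0.310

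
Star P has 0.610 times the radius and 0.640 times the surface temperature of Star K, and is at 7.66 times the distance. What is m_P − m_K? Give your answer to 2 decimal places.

7.43

L_P/L_K = (0.610)²(0.640)⁴ = 0.06243.
F_P/F_K = (L_P/L_K)/(d_P/d_K)² = 0.06243/58.68 = 0.001064.
m_P − m_K = −2.5 log₁₀(0.001064) = 7.43.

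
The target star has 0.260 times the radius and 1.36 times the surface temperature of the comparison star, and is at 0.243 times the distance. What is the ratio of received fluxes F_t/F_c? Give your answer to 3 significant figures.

L_t/L_c = (R_t/R_c)²(T_t/T_c)⁴ = (0.260)² × (1.36)⁴ = 0.2313.
F_t/F_c = (L_t/L_c)/(d_t/d_c)² = 0.2313 / (0.243)² = 3.916.

3.92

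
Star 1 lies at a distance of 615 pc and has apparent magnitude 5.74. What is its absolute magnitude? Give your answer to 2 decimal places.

M = m − 5 log₁₀(d/10 pc) = 5.74 − 5 log₁₀(615/10)
  = 5.74 − 5 × 1.789 = 5.74 − 8.94 = -3.20.

-3.20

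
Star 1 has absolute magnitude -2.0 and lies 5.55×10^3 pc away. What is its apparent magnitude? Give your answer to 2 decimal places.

11.72

m = M + 5 log₁₀(d/10 pc) = -2.0 + 5 log₁₀(5.55×10^3/10)
  = -2.0 + 5 × 2.744 = -2.0 + 13.72 = 11.72.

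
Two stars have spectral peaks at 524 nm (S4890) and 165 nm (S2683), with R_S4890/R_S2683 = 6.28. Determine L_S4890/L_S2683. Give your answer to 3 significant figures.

Wien's law gives T ∝ 1/λ_max, so T_S4890/T_S2683 = λ_S2683/λ_S4890 = 165/524 = 0.3149.
Then L ∝ R²T⁴ gives L_S4890/L_S2683 = (6.28)² × (0.3149)⁴ = 39.44 × 0.009831 = 0.3877.

0.388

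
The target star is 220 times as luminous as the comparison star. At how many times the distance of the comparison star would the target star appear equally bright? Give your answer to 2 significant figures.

15

Equal flux requires L_t/d_t² = L_c/d_c², so d_t/d_c = √(L_t/L_c)
= √(220) = 14.83.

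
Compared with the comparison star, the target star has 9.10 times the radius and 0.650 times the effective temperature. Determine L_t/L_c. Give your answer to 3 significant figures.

14.8

From the Stefan–Boltzmann law, L ∝ R²T⁴, so
L_t/L_c = (R_t/R_c)² (T_t/T_c)⁴ = (9.10)² × (0.650)⁴ = 82.81 × 0.1785 = 14.78.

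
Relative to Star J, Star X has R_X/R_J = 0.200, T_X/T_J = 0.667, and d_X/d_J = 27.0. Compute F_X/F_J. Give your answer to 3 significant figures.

1.09×10^-5

L_X/L_J = (R_X/R_J)²(T_X/T_J)⁴ = (0.200)² × (0.667)⁴ = 0.007917.
F_X/F_J = (L_X/L_J)/(d_X/d_J)² = 0.007917 / (27.0)² = 1.086×10^-5.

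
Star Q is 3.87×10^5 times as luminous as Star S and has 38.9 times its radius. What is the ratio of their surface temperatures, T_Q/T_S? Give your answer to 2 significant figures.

L ∝ R²T⁴ gives T ∝ (L/R²)^(1/4), so
T_Q/T_S = (3.87×10^5 / 38.9²)^(1/4) = (255.7)^(1/4) = 3.999.

4.0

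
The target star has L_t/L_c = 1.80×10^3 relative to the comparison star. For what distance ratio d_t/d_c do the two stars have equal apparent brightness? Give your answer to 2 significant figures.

Equal flux requires L_t/d_t² = L_c/d_c², so d_t/d_c = √(L_t/L_c)
= √(1.80×10^3) = 42.43.

42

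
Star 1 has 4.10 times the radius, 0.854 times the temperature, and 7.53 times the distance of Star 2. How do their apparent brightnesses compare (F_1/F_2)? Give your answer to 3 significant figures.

0.158

L_1/L_2 = (R_1/R_2)²(T_1/T_2)⁴ = (4.10)² × (0.854)⁴ = 8.941.
F_1/F_2 = (L_1/L_2)/(d_1/d_2)² = 8.941 / (7.53)² = 0.1577.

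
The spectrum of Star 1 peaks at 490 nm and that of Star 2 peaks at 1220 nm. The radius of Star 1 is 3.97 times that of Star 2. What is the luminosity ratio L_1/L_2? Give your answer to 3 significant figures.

606

Wien's law gives T ∝ 1/λ_max, so T_1/T_2 = λ_2/λ_1 = 1220/490 = 2.490.
Then L ∝ R²T⁴ gives L_1/L_2 = (3.97)² × (2.490)⁴ = 15.76 × 38.43 = 605.7.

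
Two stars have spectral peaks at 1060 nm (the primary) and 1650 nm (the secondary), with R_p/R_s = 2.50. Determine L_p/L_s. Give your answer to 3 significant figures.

36.7

Wien's law gives T ∝ 1/λ_max, so T_p/T_s = λ_s/λ_p = 1650/1060 = 1.557.
Then L ∝ R²T⁴ gives L_p/L_s = (2.50)² × (1.557)⁴ = 6.250 × 5.871 = 36.69.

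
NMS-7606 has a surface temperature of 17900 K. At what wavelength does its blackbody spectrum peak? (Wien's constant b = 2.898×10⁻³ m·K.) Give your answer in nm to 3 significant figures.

162 nm

λ_max = b/T = 2.898×10⁻³ / 17900 = 1.62×10^-7 m = 161.9 nm.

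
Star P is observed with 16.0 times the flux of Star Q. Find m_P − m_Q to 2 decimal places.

-3.01

m_P − m_Q = −2.5 log₁₀(F_P/F_Q) = −2.5 log₁₀(16.0) = −2.5 × (1.204) = -3.010.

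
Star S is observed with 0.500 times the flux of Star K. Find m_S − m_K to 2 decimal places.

m_S − m_K = −2.5 log₁₀(F_S/F_K) = −2.5 log₁₀(0.500) = −2.5 × (-0.301) = 0.753.

0.75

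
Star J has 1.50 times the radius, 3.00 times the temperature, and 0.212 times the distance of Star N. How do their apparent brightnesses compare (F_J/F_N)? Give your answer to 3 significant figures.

L_J/L_N = (R_J/R_N)²(T_J/T_N)⁴ = (1.50)² × (3.00)⁴ = 182.2.
F_J/F_N = (L_J/L_N)/(d_J/d_N)² = 182.2 / (0.212)² = 4055.

4.06×10^3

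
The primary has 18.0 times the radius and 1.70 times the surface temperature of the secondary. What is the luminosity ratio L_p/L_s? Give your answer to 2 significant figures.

2.7×10^3

From the Stefan–Boltzmann law, L ∝ R²T⁴, so
L_p/L_s = (R_p/R_s)² (T_p/T_s)⁴ = (18.0)² × (1.70)⁴ = 324.0 × 8.352 = 2706.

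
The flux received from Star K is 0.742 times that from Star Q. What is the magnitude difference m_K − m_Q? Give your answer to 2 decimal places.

0.32

m_K − m_Q = −2.5 log₁₀(F_K/F_Q) = −2.5 log₁₀(0.742) = −2.5 × (-0.130) = 0.324.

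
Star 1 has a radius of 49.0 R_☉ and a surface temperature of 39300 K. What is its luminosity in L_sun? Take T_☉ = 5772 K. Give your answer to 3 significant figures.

5.16×10^6 L_sun

L/L_☉ = (R/R_☉)² (T/T_☉)⁴ = (49.0)² × (39300/5772)⁴
       = 2401 × (6.809)⁴ = 2401 × 2149 = 5.160×10^6.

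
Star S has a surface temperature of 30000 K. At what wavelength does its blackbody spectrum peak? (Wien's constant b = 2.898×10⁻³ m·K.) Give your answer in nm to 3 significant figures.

λ_max = b/T = 2.898×10⁻³ / 30000 = 9.66×10^-8 m = 96.60 nm.

96.6 nm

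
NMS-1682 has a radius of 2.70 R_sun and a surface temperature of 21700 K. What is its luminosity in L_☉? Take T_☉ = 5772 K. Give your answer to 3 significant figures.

L/L_☉ = (R/R_☉)² (T/T_☉)⁴ = (2.70)² × (21700/5772)⁴
       = 7.290 × (3.760)⁴ = 7.290 × 199.8 = 1456.

1.46×10^3 L_☉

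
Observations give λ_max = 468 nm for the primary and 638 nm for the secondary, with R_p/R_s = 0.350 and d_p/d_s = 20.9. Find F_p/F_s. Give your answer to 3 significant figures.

Wien's law: T_p/T_s = λ_s/λ_p = 638/468 = 1.363.
L_p/L_s = (R_p/R_s)²(T_p/T_s)⁴ = (0.350)²(1.363)⁴ = 0.4231.
F_p/F_s = (L_p/L_s)/(d_p/d_s)² = 0.4231/(20.9)² = 9.686×10^-4.

9.69×10^-4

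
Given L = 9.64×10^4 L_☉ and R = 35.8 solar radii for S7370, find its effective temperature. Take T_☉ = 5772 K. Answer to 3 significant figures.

1.70×10^4 K

T/T_☉ = (L/L_☉)^(1/4) / (R/R_☉)^(1/2)
T = 5772 × (9.64×10^4)^(1/4) / √(35.8) = 5772 × 17.62 / 5.983 = 1.700×10^4 K.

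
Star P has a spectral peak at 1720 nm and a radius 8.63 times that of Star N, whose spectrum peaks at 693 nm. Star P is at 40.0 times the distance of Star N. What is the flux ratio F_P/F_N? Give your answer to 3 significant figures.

0.00123

Wien's law: T_P/T_N = λ_N/λ_P = 693/1720 = 0.4029.
L_P/L_N = (R_P/R_N)²(T_P/T_N)⁴ = (8.63)²(0.4029)⁴ = 1.963.
F_P/F_N = (L_P/L_N)/(d_P/d_N)² = 1.963/(40.0)² = 0.001227.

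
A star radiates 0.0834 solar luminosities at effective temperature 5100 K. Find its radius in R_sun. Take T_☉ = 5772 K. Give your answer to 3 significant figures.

0.370 R_sun

R/R_☉ = √(L/L_☉) / (T/T_☉)² = √(0.0834) / (0.8836)²
       = 0.2888 / 0.7807 = 0.3699.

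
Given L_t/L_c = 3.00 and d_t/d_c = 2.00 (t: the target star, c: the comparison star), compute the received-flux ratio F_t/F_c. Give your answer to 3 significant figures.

0.750

F = L/(4πd²), so F_t/F_c = (L_t/L_c) / (d_t/d_c)²
= 3.00 / (2.00)² = 3.00 / 4.000 = 0.7500.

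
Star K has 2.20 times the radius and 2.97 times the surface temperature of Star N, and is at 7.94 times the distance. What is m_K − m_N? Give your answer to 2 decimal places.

L_K/L_N = (2.20)²(2.97)⁴ = 376.6.
F_K/F_N = (L_K/L_N)/(d_K/d_N)² = 376.6/63.04 = 5.974.
m_K − m_N = −2.5 log₁₀(5.974) = -1.94.

-1.94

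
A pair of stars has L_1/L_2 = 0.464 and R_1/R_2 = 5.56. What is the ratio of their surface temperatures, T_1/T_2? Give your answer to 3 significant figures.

L ∝ R²T⁴ gives T ∝ (L/R²)^(1/4), so
T_1/T_2 = (0.464 / 5.56²)^(1/4) = (0.01501)^(1/4) = 0.3500.

0.350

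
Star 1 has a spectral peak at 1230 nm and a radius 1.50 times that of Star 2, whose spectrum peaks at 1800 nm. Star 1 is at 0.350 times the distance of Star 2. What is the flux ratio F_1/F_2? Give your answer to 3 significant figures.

84.2

Wien's law: T_1/T_2 = λ_2/λ_1 = 1800/1230 = 1.463.
L_1/L_2 = (R_1/R_2)²(T_1/T_2)⁴ = (1.50)²(1.463)⁴ = 10.32.
F_1/F_2 = (L_1/L_2)/(d_1/d_2)² = 10.32/(0.350)² = 84.24.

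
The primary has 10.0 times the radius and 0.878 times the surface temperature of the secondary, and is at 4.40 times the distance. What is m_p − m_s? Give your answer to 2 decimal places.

L_p/L_s = (10.0)²(0.878)⁴ = 59.43.
F_p/F_s = (L_p/L_s)/(d_p/d_s)² = 59.43/19.36 = 3.070.
m_p − m_s = −2.5 log₁₀(3.070) = -1.22.

-1.22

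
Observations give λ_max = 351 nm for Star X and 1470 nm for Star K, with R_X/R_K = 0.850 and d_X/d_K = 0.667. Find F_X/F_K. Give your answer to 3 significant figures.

Wien's law: T_X/T_K = λ_K/λ_X = 1470/351 = 4.188.
L_X/L_K = (R_X/R_K)²(T_X/T_K)⁴ = (0.850)²(4.188)⁴ = 222.3.
F_X/F_K = (L_X/L_K)/(d_X/d_K)² = 222.3/(0.667)² = 499.6.

500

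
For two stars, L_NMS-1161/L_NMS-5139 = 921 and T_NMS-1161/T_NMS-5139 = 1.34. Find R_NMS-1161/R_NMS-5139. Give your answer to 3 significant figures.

16.9

L ∝ R²T⁴ gives R ∝ √L / T², so
R_NMS-1161/R_NMS-5139 = √(921) / (1.34)² = 30.35 / 1.796 = 16.90.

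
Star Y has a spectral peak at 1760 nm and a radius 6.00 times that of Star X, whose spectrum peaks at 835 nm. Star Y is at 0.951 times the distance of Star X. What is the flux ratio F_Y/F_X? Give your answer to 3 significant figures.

2.02

Wien's law: T_Y/T_X = λ_X/λ_Y = 835/1760 = 0.4744.
L_Y/L_X = (R_Y/R_X)²(T_Y/T_X)⁴ = (6.00)²(0.4744)⁴ = 1.824.
F_Y/F_X = (L_Y/L_X)/(d_Y/d_X)² = 1.824/(0.951)² = 2.017.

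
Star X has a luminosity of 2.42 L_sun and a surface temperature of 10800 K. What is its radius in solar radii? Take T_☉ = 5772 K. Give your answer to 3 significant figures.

0.444 solar radii

R/R_☉ = √(L/L_☉) / (T/T_☉)² = √(2.42) / (1.871)²
       = 1.556 / 3.501 = 0.4443.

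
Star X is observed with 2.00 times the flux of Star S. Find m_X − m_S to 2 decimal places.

-0.75

m_X − m_S = −2.5 log₁₀(F_X/F_S) = −2.5 log₁₀(2.00) = −2.5 × (0.301) = -0.753.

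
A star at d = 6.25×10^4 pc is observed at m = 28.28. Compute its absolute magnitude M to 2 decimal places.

M = m − 5 log₁₀(d/10 pc) = 28.28 − 5 log₁₀(6.25×10^4/10)
  = 28.28 − 5 × 3.796 = 28.28 − 18.98 = 9.30.

9.30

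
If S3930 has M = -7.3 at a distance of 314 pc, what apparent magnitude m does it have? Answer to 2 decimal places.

m = M + 5 log₁₀(d/10 pc) = -7.3 + 5 log₁₀(314/10)
  = -7.3 + 5 × 1.497 = -7.3 + 7.48 = 0.18.

0.18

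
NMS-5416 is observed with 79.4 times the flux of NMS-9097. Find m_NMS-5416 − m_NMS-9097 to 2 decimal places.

-4.75

m_NMS-5416 − m_NMS-9097 = −2.5 log₁₀(F_NMS-5416/F_NMS-9097) = −2.5 log₁₀(79.4) = −2.5 × (1.900) = -4.750.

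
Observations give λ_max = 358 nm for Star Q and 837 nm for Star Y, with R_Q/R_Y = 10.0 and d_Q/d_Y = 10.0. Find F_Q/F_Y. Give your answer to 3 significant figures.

29.9

Wien's law: T_Q/T_Y = λ_Y/λ_Q = 837/358 = 2.338.
L_Q/L_Y = (R_Q/R_Y)²(T_Q/T_Y)⁴ = (10.0)²(2.338)⁴ = 2988.
F_Q/F_Y = (L_Q/L_Y)/(d_Q/d_Y)² = 2988/(10.0)² = 29.88.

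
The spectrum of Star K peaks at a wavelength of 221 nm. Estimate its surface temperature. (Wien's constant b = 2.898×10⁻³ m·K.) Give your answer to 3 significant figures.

1.31×10^4 K

T = b/λ_max = 2.898×10⁻³ / (221×10⁻⁹) = 1.311×10^4 K.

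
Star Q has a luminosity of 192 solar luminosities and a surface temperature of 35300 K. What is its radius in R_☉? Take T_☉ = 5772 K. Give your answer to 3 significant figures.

0.370 R_☉

R/R_☉ = √(L/L_☉) / (T/T_☉)² = √(192) / (6.116)²
       = 13.86 / 37.40 = 0.3705.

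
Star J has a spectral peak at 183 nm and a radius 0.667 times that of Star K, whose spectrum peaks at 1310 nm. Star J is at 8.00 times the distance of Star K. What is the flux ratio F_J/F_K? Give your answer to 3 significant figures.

18.3

Wien's law: T_J/T_K = λ_K/λ_J = 1310/183 = 7.158.
L_J/L_K = (R_J/R_K)²(T_J/T_K)⁴ = (0.667)²(7.158)⁴ = 1168.
F_J/F_K = (L_J/L_K)/(d_J/d_K)² = 1168/(8.00)² = 18.25.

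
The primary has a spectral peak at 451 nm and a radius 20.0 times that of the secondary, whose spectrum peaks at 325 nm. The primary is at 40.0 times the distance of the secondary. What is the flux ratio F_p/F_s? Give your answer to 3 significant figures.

0.0674

Wien's law: T_p/T_s = λ_s/λ_p = 325/451 = 0.7206.
L_p/L_s = (R_p/R_s)²(T_p/T_s)⁴ = (20.0)²(0.7206)⁴ = 107.9.
F_p/F_s = (L_p/L_s)/(d_p/d_s)² = 107.9/(40.0)² = 0.06742.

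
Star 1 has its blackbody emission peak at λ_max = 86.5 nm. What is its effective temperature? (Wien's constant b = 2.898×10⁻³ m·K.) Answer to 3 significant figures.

3.35×10^4 K

T = b/λ_max = 2.898×10⁻³ / (86.5×10⁻⁹) = 3.350×10^4 K.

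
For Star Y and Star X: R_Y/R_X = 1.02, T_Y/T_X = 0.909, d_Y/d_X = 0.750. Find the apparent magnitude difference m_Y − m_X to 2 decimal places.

-0.25

L_Y/L_X = (1.02)²(0.909)⁴ = 0.7103.
F_Y/F_X = (L_Y/L_X)/(d_Y/d_X)² = 0.7103/0.5625 = 1.263.
m_Y − m_X = −2.5 log₁₀(1.263) = -0.25.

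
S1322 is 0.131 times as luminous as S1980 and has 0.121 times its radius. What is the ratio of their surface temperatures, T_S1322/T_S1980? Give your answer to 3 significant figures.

L ∝ R²T⁴ gives T ∝ (L/R²)^(1/4), so
T_S1322/T_S1980 = (0.131 / 0.121²)^(1/4) = (8.947)^(1/4) = 1.730.

1.73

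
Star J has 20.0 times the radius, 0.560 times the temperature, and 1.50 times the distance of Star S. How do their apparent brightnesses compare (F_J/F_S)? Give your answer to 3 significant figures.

17.5

L_J/L_S = (R_J/R_S)²(T_J/T_S)⁴ = (20.0)² × (0.560)⁴ = 39.34.
F_J/F_S = (L_J/L_S)/(d_J/d_S)² = 39.34 / (1.50)² = 17.48.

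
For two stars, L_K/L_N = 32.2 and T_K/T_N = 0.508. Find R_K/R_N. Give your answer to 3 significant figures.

22.0

L ∝ R²T⁴ gives R ∝ √L / T², so
R_K/R_N = √(32.2) / (0.508)² = 5.675 / 0.2581 = 21.99.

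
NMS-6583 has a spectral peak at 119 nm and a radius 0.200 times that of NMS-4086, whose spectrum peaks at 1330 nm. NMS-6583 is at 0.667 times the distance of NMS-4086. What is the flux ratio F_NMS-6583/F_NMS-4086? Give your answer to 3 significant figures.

1.40×10^3

Wien's law: T_NMS-6583/T_NMS-4086 = λ_NMS-4086/λ_NMS-6583 = 1330/119 = 11.18.
L_NMS-6583/L_NMS-4086 = (R_NMS-6583/R_NMS-4086)²(T_NMS-6583/T_NMS-4086)⁴ = (0.200)²(11.18)⁴ = 624.1.
F_NMS-6583/F_NMS-4086 = (L_NMS-6583/L_NMS-4086)/(d_NMS-6583/d_NMS-4086)² = 624.1/(0.667)² = 1403.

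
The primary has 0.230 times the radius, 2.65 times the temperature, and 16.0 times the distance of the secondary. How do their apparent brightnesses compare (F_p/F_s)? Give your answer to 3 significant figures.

L_p/L_s = (R_p/R_s)²(T_p/T_s)⁴ = (0.230)² × (2.65)⁴ = 2.609.
F_p/F_s = (L_p/L_s)/(d_p/d_s)² = 2.609 / (16.0)² = 0.01019.

0.0102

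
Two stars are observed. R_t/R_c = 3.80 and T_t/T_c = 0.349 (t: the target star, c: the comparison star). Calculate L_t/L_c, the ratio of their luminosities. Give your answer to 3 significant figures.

From the Stefan–Boltzmann law, L ∝ R²T⁴, so
L_t/L_c = (R_t/R_c)² (T_t/T_c)⁴ = (3.80)² × (0.349)⁴ = 14.44 × 0.01484 = 0.2142.

0.214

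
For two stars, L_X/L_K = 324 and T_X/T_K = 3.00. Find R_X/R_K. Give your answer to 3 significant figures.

L ∝ R²T⁴ gives R ∝ √L / T², so
R_X/R_K = √(324) / (3.00)² = 18.00 / 9.000 = 2.000.

2.00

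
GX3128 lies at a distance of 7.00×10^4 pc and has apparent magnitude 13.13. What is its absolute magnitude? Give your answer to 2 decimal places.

M = m − 5 log₁₀(d/10 pc) = 13.13 − 5 log₁₀(7.00×10^4/10)
  = 13.13 − 5 × 3.845 = 13.13 − 19.23 = -6.10.

-6.10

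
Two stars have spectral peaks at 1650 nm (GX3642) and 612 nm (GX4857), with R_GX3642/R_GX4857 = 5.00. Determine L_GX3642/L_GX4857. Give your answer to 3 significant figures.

0.473

Wien's law gives T ∝ 1/λ_max, so T_GX3642/T_GX4857 = λ_GX4857/λ_GX3642 = 612/1650 = 0.3709.
Then L ∝ R²T⁴ gives L_GX3642/L_GX4857 = (5.00)² × (0.3709)⁴ = 25.00 × 0.01893 = 0.4732.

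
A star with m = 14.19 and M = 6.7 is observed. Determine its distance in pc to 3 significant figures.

m − M = 5 log₁₀(d/10 pc)
14.19 − (6.7) = 7.49 = 5 log₁₀(d/10)
d = 10 × 10^(7.49/5) = 10 × 10^1.498 = 314.8 pc.

315 pc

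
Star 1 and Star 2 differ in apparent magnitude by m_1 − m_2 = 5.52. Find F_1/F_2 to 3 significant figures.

0.00619

F_1/F_2 = 10^(−(m_1 − m_2)/2.5) = 10^(-5.52/2.5) = 10^-2.208 = 0.006194.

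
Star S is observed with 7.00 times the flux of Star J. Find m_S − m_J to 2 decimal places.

m_S − m_J = −2.5 log₁₀(F_S/F_J) = −2.5 log₁₀(7.00) = −2.5 × (0.845) = -2.113.

-2.11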